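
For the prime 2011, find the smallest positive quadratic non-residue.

(2/2011) = −1, so 2 is the smallest positive non-residue mod 2011.

2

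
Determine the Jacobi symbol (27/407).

Reciprocity: 27 ≡ 3 and 407 ≡ 3 (mod 4), so (27/407) = −(407/27).
Reduce top mod 27: now compute (2/27).
Pull out 2: since 27 ≡ 3 (mod 8), (2/27) = -1.
Reached (1/27) = 1. Collecting the sign flips along the way, the symbol is +1.

1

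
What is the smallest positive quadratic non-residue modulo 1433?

3

(2/1433) = +1, so 2 is a residue.
(3/1433) = −1, so 3 is the smallest positive non-residue mod 1433.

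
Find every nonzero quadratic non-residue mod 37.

Square k = 1,…,18 (k and 37−k give the same square):
1²=1, 2²=4, 3²=9, 4²=16, 5²=25, 6²=36, 7²≡12, 8²≡27, 9²≡7, 10²≡26, 11²≡10, 12²≡33, 13²≡21, 14²≡11, 15²≡3, 16²≡34, 17²≡30, 18²≡28 (mod 37).
The residues are {1, 3, 4, 7, 9, 10, 11, 12, 16, 21, 25, 26, 27, 28, 30, 33, 34, 36}; the non-residues are the remaining 18 nonzero classes.

2,5,6,8,13,14,15,17,18,19,20,22,23,24,29,31,32,35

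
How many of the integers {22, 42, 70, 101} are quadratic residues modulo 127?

(22/127) = +1 → QR.
(42/127) = +1 → QR.
(70/127) = +1 → QR.
(101/127) = -1 → non-residue.
Total quadratic residues among the 4: 3.

3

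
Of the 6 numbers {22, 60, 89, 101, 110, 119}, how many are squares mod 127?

(22/127) = +1 → QR.
(60/127) = +1 → QR.
(89/127) = -1 → non-residue.
(101/127) = -1 → non-residue.
(110/127) = -1 → non-residue.
(119/127) = -1 → non-residue.
Total quadratic residues among the 6: 2.

2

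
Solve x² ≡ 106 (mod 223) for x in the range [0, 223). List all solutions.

Since 223 ≡ 3 (mod 4), a square root of 106 is 106^((223+1)/4) = 106^56 mod 223.
Repeated squaring: 106^2≡86, 106^4≡37, 106^8≡31, 106^16≡69, 106^32≡78 (mod 223).
106^56 = 106^(32+16+8) ≡ 38 (mod 223).
Check: 38² = 1444 ≡ 106 (mod 223). The two roots are 38 and 185.

38, 185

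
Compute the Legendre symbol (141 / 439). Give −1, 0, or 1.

Euler's criterion: (141/439) ≡ 141^219 (mod 439).
141^2 ≡ 126 (mod 439)
141^4 ≡ 72 (mod 439)
141^8 ≡ 355 (mod 439)
141^16 ≡ 32 (mod 439)
141^32 ≡ 146 (mod 439)
141^64 ≡ 244 (mod 439)
141^128 ≡ 271 (mod 439)
141^219 = 141^(128+64+16+8+2+1) ≡ 1 (mod 439).
Result is 1, so (141/439) = 1.

1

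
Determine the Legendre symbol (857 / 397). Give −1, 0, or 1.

First reduce: 857 ≡ 63 (mod 397).
Reciprocity: 63 ≡ 3 and 397 ≡ 1 (mod 4), so (63/397) = +(397/63).
Reduce top mod 63: now compute (19/63).
Reciprocity: 19 ≡ 3 and 63 ≡ 3 (mod 4), so (19/63) = −(63/19).
Reduce top mod 19: now compute (6/19).
Pull out 2: since 19 ≡ 3 (mod 8), (2/19) = -1.
Reciprocity: 3 ≡ 3 and 19 ≡ 3 (mod 4), so (3/19) = −(19/3).
Reduce top mod 3: now compute (1/3).
Reached (1/3) = 1. Collecting the sign flips along the way, the symbol is -1.

-1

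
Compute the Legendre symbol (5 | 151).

1

Euler's criterion: (5/151) ≡ 5^75 (mod 151).
5^2 ≡ 25 (mod 151)
5^4 ≡ 21 (mod 151)
5^8 ≡ 139 (mod 151)
5^16 ≡ 144 (mod 151)
5^32 ≡ 49 (mod 151)
5^64 ≡ 136 (mod 151)
5^75 = 5^(64+8+2+1) ≡ 1 (mod 151).
Result is 1, so (5/151) = 1.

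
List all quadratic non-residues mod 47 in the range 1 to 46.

Square k = 1,…,23 (k and 47−k give the same square):
1²=1, 2²=4, 3²=9, 4²=16, 5²=25, 6²=36, 7²≡2, 8²≡17, 9²≡34, 10²≡6, 11²≡27, 12²≡3, 13²≡28, 14²≡8, 15²≡37, 16²≡21, 17²≡7, 18²≡42, 19²≡32, 20²≡24, 21²≡18, 22²≡14, 23²≡12 (mod 47).
The residues are {1, 2, 3, 4, 6, 7, 8, 9, 12, 14, 16, 17, 18, 21, 24, 25, 27, 28, 32, 34, 36, 37, 42}; the non-residues are the remaining 23 nonzero classes.

5,10,11,13,15,19,20,22,23,26,29,30,31,33,35,38,39,40,41,43,44,45,46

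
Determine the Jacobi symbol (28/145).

Pull out 2^2: since 145 ≡ 1 (mod 8), (2/145) = +1, so (2/145)^2 = +1.
Reciprocity: 7 ≡ 3 and 145 ≡ 1 (mod 4), so (7/145) = +(145/7).
Reduce top mod 7: now compute (5/7).
Reciprocity: 5 ≡ 1 and 7 ≡ 3 (mod 4), so (5/7) = +(7/5).
Reduce top mod 5: now compute (2/5).
Pull out 2: since 5 ≡ 5 (mod 8), (2/5) = -1.
Reached (1/5) = 1. Collecting the sign flips along the way, the symbol is -1.

-1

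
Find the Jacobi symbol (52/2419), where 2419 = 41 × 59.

Pull out 2^2: since 2419 ≡ 3 (mod 8), (2/2419) = -1, so (2/2419)^2 = +1.
Reciprocity: 13 ≡ 1 and 2419 ≡ 3 (mod 4), so (13/2419) = +(2419/13).
Reduce top mod 13: now compute (1/13).
Reached (1/13) = 1. Collecting the sign flips along the way, the symbol is +1.

1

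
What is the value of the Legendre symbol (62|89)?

-1

Pull out 2: since 89 ≡ 1 (mod 8), (2/89) = +1.
Reciprocity: 31 ≡ 3 and 89 ≡ 1 (mod 4), so (31/89) = +(89/31).
Reduce top mod 31: now compute (27/31).
Reciprocity: 27 ≡ 3 and 31 ≡ 3 (mod 4), so (27/31) = −(31/27).
Reduce top mod 27: now compute (4/27).
Pull out 2^2: since 27 ≡ 3 (mod 8), (2/27) = -1, so (2/27)^2 = +1.
Reached (1/27) = 1. Collecting the sign flips along the way, the symbol is -1.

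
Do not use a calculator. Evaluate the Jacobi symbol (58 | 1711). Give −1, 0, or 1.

Pull out 2: since 1711 ≡ 7 (mod 8), (2/1711) = +1.
Reciprocity: 29 ≡ 1 and 1711 ≡ 3 (mod 4), so (29/1711) = +(1711/29).
Reduce top mod 29: now compute (0/29).
Top reduces to 0: gcd > 1, so the symbol is 0.

0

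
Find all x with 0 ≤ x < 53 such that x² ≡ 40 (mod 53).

26, 27

53 ≡ 1 (mod 4), so we find a root by search.
Trying successive values, 26² = 676 ≡ 40 (mod 53). The other root is 53 − 26 = 27.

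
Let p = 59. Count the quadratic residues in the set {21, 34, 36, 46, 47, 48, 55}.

4

(21/59) = +1 → QR.
(34/59) = -1 → non-residue.
(36/59) = +1 → QR.
(46/59) = +1 → QR.
(47/59) = -1 → non-residue.
(48/59) = +1 → QR.
(55/59) = -1 → non-residue.
Total quadratic residues among the 7: 4.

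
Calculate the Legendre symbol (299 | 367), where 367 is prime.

1

Euler's criterion: (299/367) ≡ 299^183 (mod 367).
299^2 ≡ 220 (mod 367)
299^4 ≡ 323 (mod 367)
299^8 ≡ 101 (mod 367)
299^16 ≡ 292 (mod 367)
299^32 ≡ 120 (mod 367)
299^64 ≡ 87 (mod 367)
299^128 ≡ 229 (mod 367)
299^183 = 299^(128+32+16+4+2+1) ≡ 1 (mod 367).
Result is 1, so (299/367) = 1.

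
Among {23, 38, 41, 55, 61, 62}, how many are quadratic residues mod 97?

2

(23/97) = -1 → non-residue.
(38/97) = -1 → non-residue.
(41/97) = -1 → non-residue.
(55/97) = -1 → non-residue.
(61/97) = +1 → QR.
(62/97) = +1 → QR.
Total quadratic residues among the 6: 2.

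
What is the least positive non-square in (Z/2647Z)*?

3

(2/2647) = +1, so 2 is a residue.
(3/2647) = −1, so 3 is the smallest positive non-residue mod 2647.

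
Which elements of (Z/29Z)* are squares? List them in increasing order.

Square k = 1,…,14 (k and 29−k give the same square):
1²=1, 2²=4, 3²=9, 4²=16, 5²=25, 6²≡7, 7²≡20, 8²≡6, 9²≡23, 10²≡13, 11²≡5, 12²≡28, 13²≡24, 14²≡22 (mod 29).
So the quadratic residues mod 29 are {1, 4, 5, 6, 7, 9, 13, 16, 20, 22, 23, 24, 25, 28}.

1 4 5 6 7 9 13 16 20 22 23 24 25 28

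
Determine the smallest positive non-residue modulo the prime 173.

(2/173) = −1, so 2 is the smallest positive non-residue mod 173.

2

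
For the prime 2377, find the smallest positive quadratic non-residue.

5

(2/2377) = +1, so 2 is a residue.
(3/2377) = +1, so 3 is a residue.
(4/2377) = +1, so 4 is a residue.
(5/2377) = −1, so 5 is the smallest positive non-residue mod 2377.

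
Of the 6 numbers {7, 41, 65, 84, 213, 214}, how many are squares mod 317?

4

(7/317) = +1 → QR.
(41/317) = -1 → non-residue.
(65/317) = +1 → QR.
(84/317) = -1 → non-residue.
(213/317) = +1 → QR.
(214/317) = +1 → QR.
Total quadratic residues among the 6: 4.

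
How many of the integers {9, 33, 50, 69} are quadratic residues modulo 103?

3

(9/103) = +1 → QR.
(33/103) = +1 → QR.
(50/103) = +1 → QR.
(69/103) = -1 → non-residue.
Total quadratic residues among the 4: 3.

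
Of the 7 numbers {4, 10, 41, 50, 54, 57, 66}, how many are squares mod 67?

3

(4/67) = +1 → QR.
(10/67) = +1 → QR.
(41/67) = -1 → non-residue.
(50/67) = -1 → non-residue.
(54/67) = +1 → QR.
(57/67) = -1 → non-residue.
(66/67) = -1 → non-residue.
Total quadratic residues among the 7: 3.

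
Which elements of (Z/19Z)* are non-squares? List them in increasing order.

2 3 8 10 12 13 14 15 18

Square k = 1,…,9 (k and 19−k give the same square):
1²=1, 2²=4, 3²=9, 4²=16, 5²≡6, 6²≡17, 7²≡11, 8²≡7, 9²≡5 (mod 19).
The residues are {1, 4, 5, 6, 7, 9, 11, 16, 17}; the non-residues are the remaining 9 nonzero classes.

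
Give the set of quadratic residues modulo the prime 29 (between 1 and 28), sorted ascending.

Square k = 1,…,14 (k and 29−k give the same square):
1²=1, 2²=4, 3²=9, 4²=16, 5²=25, 6²≡7, 7²≡20, 8²≡6, 9²≡23, 10²≡13, 11²≡5, 12²≡28, 13²≡24, 14²≡22 (mod 29).
So the quadratic residues mod 29 are {1, 4, 5, 6, 7, 9, 13, 16, 20, 22, 23, 24, 25, 28}.

1 4 5 6 7 9 13 16 20 22 23 24 25 28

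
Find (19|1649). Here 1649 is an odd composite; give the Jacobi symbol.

Reciprocity: 19 ≡ 3 and 1649 ≡ 1 (mod 4), so (19/1649) = +(1649/19).
Reduce top mod 19: now compute (15/19).
Reciprocity: 15 ≡ 3 and 19 ≡ 3 (mod 4), so (15/19) = −(19/15).
Reduce top mod 15: now compute (4/15).
Pull out 2^2: since 15 ≡ 7 (mod 8), (2/15) = +1, so (2/15)^2 = +1.
Reached (1/15) = 1. Collecting the sign flips along the way, the symbol is -1.

-1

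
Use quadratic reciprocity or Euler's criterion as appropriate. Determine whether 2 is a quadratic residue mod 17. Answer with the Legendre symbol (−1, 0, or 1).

1

Euler's criterion: (2/17) ≡ 2^8 (mod 17).
2^2 ≡ 4 (mod 17)
2^4 ≡ 16 (mod 17)
2^8 ≡ 1 (mod 17)
2^8 = 2^(8) ≡ 1 (mod 17).
Result is 1, so (2/17) = 1.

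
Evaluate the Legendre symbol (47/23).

First reduce: 47 ≡ 1 (mod 23).
Reached (1/23) = 1. Collecting the sign flips along the way, the symbol is +1.

1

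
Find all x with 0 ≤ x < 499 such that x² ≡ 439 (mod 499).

44, 455

Since 499 ≡ 3 (mod 4), a square root of 439 is 439^((499+1)/4) = 439^125 mod 499.
Repeated squaring: 439^2≡107, 439^4≡471, 439^8≡285, 439^16≡387, 439^32≡69, 439^64≡270 (mod 499).
439^125 = 439^(64+32+16+8+4+1) ≡ 455 (mod 499).
Check: 455² = 207025 ≡ 439 (mod 499). The two roots are 44 and 455.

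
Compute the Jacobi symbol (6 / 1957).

-1

Pull out 2: since 1957 ≡ 5 (mod 8), (2/1957) = -1.
Reciprocity: 3 ≡ 3 and 1957 ≡ 1 (mod 4), so (3/1957) = +(1957/3).
Reduce top mod 3: now compute (1/3).
Reached (1/3) = 1. Collecting the sign flips along the way, the symbol is -1.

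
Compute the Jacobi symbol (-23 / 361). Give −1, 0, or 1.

First reduce: -23 ≡ 338 (mod 361).
Pull out 2: since 361 ≡ 1 (mod 8), (2/361) = +1.
Reciprocity: 169 ≡ 1 and 361 ≡ 1 (mod 4), so (169/361) = +(361/169).
Reduce top mod 169: now compute (23/169).
Reciprocity: 23 ≡ 3 and 169 ≡ 1 (mod 4), so (23/169) = +(169/23).
Reduce top mod 23: now compute (8/23).
Pull out 2^3: since 23 ≡ 7 (mod 8), (2/23) = +1, so (2/23)^3 = +1.
Reached (1/23) = 1. Collecting the sign flips along the way, the symbol is +1.

1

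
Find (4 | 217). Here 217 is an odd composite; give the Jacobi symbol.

Pull out 2^2: since 217 ≡ 1 (mod 8), (2/217) = +1, so (2/217)^2 = +1.
Reached (1/217) = 1. Collecting the sign flips along the way, the symbol is +1.

1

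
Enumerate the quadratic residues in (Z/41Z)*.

Square k = 1,…,20 (k and 41−k give the same square):
1²=1, 2²=4, 3²=9, 4²=16, 5²=25, 6²=36, 7²≡8, 8²≡23, 9²≡40, 10²≡18, 11²≡39, 12²≡21, 13²≡5, 14²≡32, 15²≡20, 16²≡10, 17²≡2, 18²≡37, 19²≡33, 20²≡31 (mod 41).
So the quadratic residues mod 41 are {1, 2, 4, 5, 8, 9, 10, 16, 18, 20, 21, 23, 25, 31, 32, 33, 36, 37, 39, 40}.

1, 2, 4, 5, 8, 9, 10, 16, 18, 20, 21, 23, 25, 31, 32, 33, 36, 37, 39, 40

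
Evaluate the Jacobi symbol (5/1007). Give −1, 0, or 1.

-1

Reciprocity: 5 ≡ 1 and 1007 ≡ 3 (mod 4), so (5/1007) = +(1007/5).
Reduce top mod 5: now compute (2/5).
Pull out 2: since 5 ≡ 5 (mod 8), (2/5) = -1.
Reached (1/5) = 1. Collecting the sign flips along the way, the symbol is -1.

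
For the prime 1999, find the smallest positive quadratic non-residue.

3

(2/1999) = +1, so 2 is a residue.
(3/1999) = −1, so 3 is the smallest positive non-residue mod 1999.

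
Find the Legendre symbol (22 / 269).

-1

Pull out 2: since 269 ≡ 5 (mod 8), (2/269) = -1.
Reciprocity: 11 ≡ 3 and 269 ≡ 1 (mod 4), so (11/269) = +(269/11).
Reduce top mod 11: now compute (5/11).
Reciprocity: 5 ≡ 1 and 11 ≡ 3 (mod 4), so (5/11) = +(11/5).
Reduce top mod 5: now compute (1/5).
Reached (1/5) = 1. Collecting the sign flips along the way, the symbol is -1.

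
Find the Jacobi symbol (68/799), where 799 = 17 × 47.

Pull out 2^2: since 799 ≡ 7 (mod 8), (2/799) = +1, so (2/799)^2 = +1.
Reciprocity: 17 ≡ 1 and 799 ≡ 3 (mod 4), so (17/799) = +(799/17).
Reduce top mod 17: now compute (0/17).
Top reduces to 0: gcd > 1, so the symbol is 0.

0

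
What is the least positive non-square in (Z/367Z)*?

3

(2/367) = +1, so 2 is a residue.
(3/367) = −1, so 3 is the smallest positive non-residue mod 367.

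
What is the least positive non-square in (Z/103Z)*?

3

(2/103) = +1, so 2 is a residue.
(3/103) = −1, so 3 is the smallest positive non-residue mod 103.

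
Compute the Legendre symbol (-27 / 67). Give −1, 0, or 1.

First reduce: -27 ≡ 40 (mod 67).
Pull out 2^3: since 67 ≡ 3 (mod 8), (2/67) = -1, so (2/67)^3 = -1.
Reciprocity: 5 ≡ 1 and 67 ≡ 3 (mod 4), so (5/67) = +(67/5).
Reduce top mod 5: now compute (2/5).
Pull out 2: since 5 ≡ 5 (mod 8), (2/5) = -1.
Reached (1/5) = 1. Collecting the sign flips along the way, the symbol is +1.

1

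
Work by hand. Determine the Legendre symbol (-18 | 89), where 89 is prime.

First reduce: -18 ≡ 71 (mod 89).
Reciprocity: 71 ≡ 3 and 89 ≡ 1 (mod 4), so (71/89) = +(89/71).
Reduce top mod 71: now compute (18/71).
Pull out 2: since 71 ≡ 7 (mod 8), (2/71) = +1.
Reciprocity: 9 ≡ 1 and 71 ≡ 3 (mod 4), so (9/71) = +(71/9).
Reduce top mod 9: now compute (8/9).
Pull out 2^3: since 9 ≡ 1 (mod 8), (2/9) = +1, so (2/9)^3 = +1.
Reached (1/9) = 1. Collecting the sign flips along the way, the symbol is +1.

1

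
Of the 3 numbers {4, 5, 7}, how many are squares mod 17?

(4/17) = +1 → QR.
(5/17) = -1 → non-residue.
(7/17) = -1 → non-residue.
Total quadratic residues among the 3: 1.

1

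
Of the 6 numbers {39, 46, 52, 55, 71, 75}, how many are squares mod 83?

1

(39/83) = -1 → non-residue.
(46/83) = -1 → non-residue.
(52/83) = -1 → non-residue.
(55/83) = -1 → non-residue.
(71/83) = -1 → non-residue.
(75/83) = +1 → QR.
Total quadratic residues among the 6: 1.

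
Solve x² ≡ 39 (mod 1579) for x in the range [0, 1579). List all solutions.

351, 1228

Since 1579 ≡ 3 (mod 4), a square root of 39 is 39^((1579+1)/4) = 39^395 mod 1579.
Repeated squaring: 39^2≡1521, 39^4≡206, 39^8≡1382, 39^16≡913, 39^32≡1436, 39^64≡1501, 39^128≡1347, 39^256≡138 (mod 1579).
39^395 = 39^(256+128+8+2+1) ≡ 351 (mod 1579).
Check: 351² = 123201 ≡ 39 (mod 1579). The two roots are 351 and 1228.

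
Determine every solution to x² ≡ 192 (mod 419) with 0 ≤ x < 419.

Since 419 ≡ 3 (mod 4), a square root of 192 is 192^((419+1)/4) = 192^105 mod 419.
Repeated squaring: 192^2≡411, 192^4≡64, 192^8≡325, 192^16≡37, 192^32≡112, 192^64≡393 (mod 419).
192^105 = 192^(64+32+8+1) ≡ 187 (mod 419).
Check: 187² = 34969 ≡ 192 (mod 419). The two roots are 187 and 232.

187, 232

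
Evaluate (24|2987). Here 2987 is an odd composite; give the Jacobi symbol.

-1

Pull out 2^3: since 2987 ≡ 3 (mod 8), (2/2987) = -1, so (2/2987)^3 = -1.
Reciprocity: 3 ≡ 3 and 2987 ≡ 3 (mod 4), so (3/2987) = −(2987/3).
Reduce top mod 3: now compute (2/3).
Pull out 2: since 3 ≡ 3 (mod 8), (2/3) = -1.
Reached (1/3) = 1. Collecting the sign flips along the way, the symbol is -1.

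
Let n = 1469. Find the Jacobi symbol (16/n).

1

Pull out 2^4: since 1469 ≡ 5 (mod 8), (2/1469) = -1, so (2/1469)^4 = +1.
Reached (1/1469) = 1. Collecting the sign flips along the way, the symbol is +1.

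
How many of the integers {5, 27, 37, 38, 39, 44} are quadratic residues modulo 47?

2

(5/47) = -1 → non-residue.
(27/47) = +1 → QR.
(37/47) = +1 → QR.
(38/47) = -1 → non-residue.
(39/47) = -1 → non-residue.
(44/47) = -1 → non-residue.
Total quadratic residues among the 6: 2.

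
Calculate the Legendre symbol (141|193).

-1

Reciprocity: 141 ≡ 1 and 193 ≡ 1 (mod 4), so (141/193) = +(193/141).
Reduce top mod 141: now compute (52/141).
Pull out 2^2: since 141 ≡ 5 (mod 8), (2/141) = -1, so (2/141)^2 = +1.
Reciprocity: 13 ≡ 1 and 141 ≡ 1 (mod 4), so (13/141) = +(141/13).
Reduce top mod 13: now compute (11/13).
Reciprocity: 11 ≡ 3 and 13 ≡ 1 (mod 4), so (11/13) = +(13/11).
Reduce top mod 11: now compute (2/11).
Pull out 2: since 11 ≡ 3 (mod 8), (2/11) = -1.
Reached (1/11) = 1. Collecting the sign flips along the way, the symbol is -1.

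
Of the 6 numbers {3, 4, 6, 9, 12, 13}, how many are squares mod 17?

3

(3/17) = -1 → non-residue.
(4/17) = +1 → QR.
(6/17) = -1 → non-residue.
(9/17) = +1 → QR.
(12/17) = -1 → non-residue.
(13/17) = +1 → QR.
Total quadratic residues among the 6: 3.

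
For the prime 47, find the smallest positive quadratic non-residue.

(2/47) = +1, so 2 is a residue.
(3/47) = +1, so 3 is a residue.
(4/47) = +1, so 4 is a residue.
(5/47) = −1, so 5 is the smallest positive non-residue mod 47.

5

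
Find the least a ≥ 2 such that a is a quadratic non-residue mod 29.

2

(2/29) = −1, so 2 is the smallest positive non-residue mod 29.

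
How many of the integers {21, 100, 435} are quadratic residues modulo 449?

(21/449) = -1 → non-residue.
(100/449) = +1 → QR.
(435/449) = +1 → QR.
Total quadratic residues among the 3: 2.

2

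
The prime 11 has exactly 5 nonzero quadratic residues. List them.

1,3,4,5,9

Square k = 1,…,5 (k and 11−k give the same square):
1²=1, 2²=4, 3²=9, 4²≡5, 5²≡3 (mod 11).
So the quadratic residues mod 11 are {1, 3, 4, 5, 9}.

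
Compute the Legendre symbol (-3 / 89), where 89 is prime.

First reduce: -3 ≡ 86 (mod 89).
Pull out 2: since 89 ≡ 1 (mod 8), (2/89) = +1.
Reciprocity: 43 ≡ 3 and 89 ≡ 1 (mod 4), so (43/89) = +(89/43).
Reduce top mod 43: now compute (3/43).
Reciprocity: 3 ≡ 3 and 43 ≡ 3 (mod 4), so (3/43) = −(43/3).
Reduce top mod 3: now compute (1/3).
Reached (1/3) = 1. Collecting the sign flips along the way, the symbol is -1.

-1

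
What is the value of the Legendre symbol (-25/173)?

First reduce: -25 ≡ 148 (mod 173).
Pull out 2^2: since 173 ≡ 5 (mod 8), (2/173) = -1, so (2/173)^2 = +1.
Reciprocity: 37 ≡ 1 and 173 ≡ 1 (mod 4), so (37/173) = +(173/37).
Reduce top mod 37: now compute (25/37).
Reciprocity: 25 ≡ 1 and 37 ≡ 1 (mod 4), so (25/37) = +(37/25).
Reduce top mod 25: now compute (12/25).
Pull out 2^2: since 25 ≡ 1 (mod 8), (2/25) = +1, so (2/25)^2 = +1.
Reciprocity: 3 ≡ 3 and 25 ≡ 1 (mod 4), so (3/25) = +(25/3).
Reduce top mod 3: now compute (1/3).
Reached (1/3) = 1. Collecting the sign flips along the way, the symbol is +1.

1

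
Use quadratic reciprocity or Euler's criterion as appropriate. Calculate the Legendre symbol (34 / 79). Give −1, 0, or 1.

Euler's criterion: (34/79) ≡ 34^39 (mod 79).
34^2 ≡ 50 (mod 79)
34^4 ≡ 51 (mod 79)
34^8 ≡ 73 (mod 79)
34^16 ≡ 36 (mod 79)
34^32 ≡ 32 (mod 79)
34^39 = 34^(32+4+2+1) ≡ 78 (mod 79).
Result is 78 ≡ −1, so (34/79) = −1.

-1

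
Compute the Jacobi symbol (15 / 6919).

Reciprocity: 15 ≡ 3 and 6919 ≡ 3 (mod 4), so (15/6919) = −(6919/15).
Reduce top mod 15: now compute (4/15).
Pull out 2^2: since 15 ≡ 7 (mod 8), (2/15) = +1, so (2/15)^2 = +1.
Reached (1/15) = 1. Collecting the sign flips along the way, the symbol is -1.

-1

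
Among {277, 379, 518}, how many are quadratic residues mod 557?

3

(277/557) = +1 → QR.
(379/557) = +1 → QR.
(518/557) = +1 → QR.
Total quadratic residues among the 3: 3.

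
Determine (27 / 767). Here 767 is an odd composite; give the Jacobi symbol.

1

Reciprocity: 27 ≡ 3 and 767 ≡ 3 (mod 4), so (27/767) = −(767/27).
Reduce top mod 27: now compute (11/27).
Reciprocity: 11 ≡ 3 and 27 ≡ 3 (mod 4), so (11/27) = −(27/11).
Reduce top mod 11: now compute (5/11).
Reciprocity: 5 ≡ 1 and 11 ≡ 3 (mod 4), so (5/11) = +(11/5).
Reduce top mod 5: now compute (1/5).
Reached (1/5) = 1. Collecting the sign flips along the way, the symbol is +1.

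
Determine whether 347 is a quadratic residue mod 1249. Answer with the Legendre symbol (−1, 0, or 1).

Reciprocity: 347 ≡ 3 and 1249 ≡ 1 (mod 4), so (347/1249) = +(1249/347).
Reduce top mod 347: now compute (208/347).
Pull out 2^4: since 347 ≡ 3 (mod 8), (2/347) = -1, so (2/347)^4 = +1.
Reciprocity: 13 ≡ 1 and 347 ≡ 3 (mod 4), so (13/347) = +(347/13).
Reduce top mod 13: now compute (9/13).
Reciprocity: 9 ≡ 1 and 13 ≡ 1 (mod 4), so (9/13) = +(13/9).
Reduce top mod 9: now compute (4/9).
Pull out 2^2: since 9 ≡ 1 (mod 8), (2/9) = +1, so (2/9)^2 = +1.
Reached (1/9) = 1. Collecting the sign flips along the way, the symbol is +1.

1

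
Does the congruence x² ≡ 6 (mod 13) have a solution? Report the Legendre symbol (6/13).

Pull out 2: since 13 ≡ 5 (mod 8), (2/13) = -1.
Reciprocity: 3 ≡ 3 and 13 ≡ 1 (mod 4), so (3/13) = +(13/3).
Reduce top mod 3: now compute (1/3).
Reached (1/3) = 1. Collecting the sign flips along the way, the symbol is -1.

-1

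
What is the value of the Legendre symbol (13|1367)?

Reciprocity: 13 ≡ 1 and 1367 ≡ 3 (mod 4), so (13/1367) = +(1367/13).
Reduce top mod 13: now compute (2/13).
Pull out 2: since 13 ≡ 5 (mod 8), (2/13) = -1.
Reached (1/13) = 1. Collecting the sign flips along the way, the symbol is -1.

-1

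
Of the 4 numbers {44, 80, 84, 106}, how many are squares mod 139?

(44/139) = +1 → QR.
(80/139) = +1 → QR.
(84/139) = -1 → non-residue.
(106/139) = +1 → QR.
Total quadratic residues among the 4: 3.

3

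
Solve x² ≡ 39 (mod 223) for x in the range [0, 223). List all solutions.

Since 223 ≡ 3 (mod 4), a square root of 39 is 39^((223+1)/4) = 39^56 mod 223.
Repeated squaring: 39^2≡183, 39^4≡39, 39^8≡183, 39^16≡39, 39^32≡183 (mod 223).
39^56 = 39^(32+16+8) ≡ 183 (mod 223).
Check: 183² = 33489 ≡ 39 (mod 223). The two roots are 40 and 183.

40, 183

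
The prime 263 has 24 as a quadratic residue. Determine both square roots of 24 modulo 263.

Since 263 ≡ 3 (mod 4), a square root of 24 is 24^((263+1)/4) = 24^66 mod 263.
Repeated squaring: 24^2≡50, 24^4≡133, 24^8≡68, 24^16≡153, 24^32≡2, 24^64≡4 (mod 263).
24^66 = 24^(64+2) ≡ 200 (mod 263).
Check: 200² = 40000 ≡ 24 (mod 263). The two roots are 63 and 200.

63, 200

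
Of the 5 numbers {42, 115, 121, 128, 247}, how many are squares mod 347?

3

(42/347) = +1 → QR.
(115/347) = +1 → QR.
(121/347) = +1 → QR.
(128/347) = -1 → non-residue.
(247/347) = -1 → non-residue.
Total quadratic residues among the 5: 3.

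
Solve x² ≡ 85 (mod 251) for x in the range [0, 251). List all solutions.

33, 218

Since 251 ≡ 3 (mod 4), a square root of 85 is 85^((251+1)/4) = 85^63 mod 251.
Repeated squaring: 85^2≡197, 85^4≡155, 85^8≡180, 85^16≡21, 85^32≡190 (mod 251).
85^63 = 85^(32+16+8+4+2+1) ≡ 218 (mod 251).
Check: 218² = 47524 ≡ 85 (mod 251). The two roots are 33 and 218.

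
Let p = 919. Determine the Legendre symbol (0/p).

0

Top reduces to 0: gcd > 1, so the symbol is 0.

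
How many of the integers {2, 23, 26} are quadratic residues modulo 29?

1

(2/29) = -1 → non-residue.
(23/29) = +1 → QR.
(26/29) = -1 → non-residue.
Total quadratic residues among the 3: 1.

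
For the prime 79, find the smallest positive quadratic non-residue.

(2/79) = +1, so 2 is a residue.
(3/79) = −1, so 3 is the smallest positive non-residue mod 79.

3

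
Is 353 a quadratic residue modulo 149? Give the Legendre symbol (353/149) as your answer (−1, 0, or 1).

-1

Euler's criterion: (353/149) ≡ 55^74 (mod 149).
55^2 ≡ 45 (mod 149)
55^4 ≡ 88 (mod 149)
55^8 ≡ 145 (mod 149)
55^16 ≡ 16 (mod 149)
55^32 ≡ 107 (mod 149)
55^64 ≡ 125 (mod 149)
55^74 = 55^(64+8+2) ≡ 148 (mod 149).
Result is 148 ≡ −1, so (353/149) = −1.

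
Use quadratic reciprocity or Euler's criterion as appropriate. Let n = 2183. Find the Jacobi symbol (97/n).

Reciprocity: 97 ≡ 1 and 2183 ≡ 3 (mod 4), so (97/2183) = +(2183/97).
Reduce top mod 97: now compute (49/97).
Reciprocity: 49 ≡ 1 and 97 ≡ 1 (mod 4), so (49/97) = +(97/49).
Reduce top mod 49: now compute (48/49).
Pull out 2^4: since 49 ≡ 1 (mod 8), (2/49) = +1, so (2/49)^4 = +1.
Reciprocity: 3 ≡ 3 and 49 ≡ 1 (mod 4), so (3/49) = +(49/3).
Reduce top mod 3: now compute (1/3).
Reached (1/3) = 1. Collecting the sign flips along the way, the symbol is +1.

1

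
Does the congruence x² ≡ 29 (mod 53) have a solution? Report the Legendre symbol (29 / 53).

1

Euler's criterion: (29/53) ≡ 29^26 (mod 53).
29^2 ≡ 46 (mod 53)
29^4 ≡ 49 (mod 53)
29^8 ≡ 16 (mod 53)
29^16 ≡ 44 (mod 53)
29^26 = 29^(16+8+2) ≡ 1 (mod 53).
Result is 1, so (29/53) = 1.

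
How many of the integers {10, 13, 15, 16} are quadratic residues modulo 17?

(10/17) = -1 → non-residue.
(13/17) = +1 → QR.
(15/17) = +1 → QR.
(16/17) = +1 → QR.
Total quadratic residues among the 4: 3.

3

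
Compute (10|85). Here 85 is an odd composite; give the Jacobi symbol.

Pull out 2: since 85 ≡ 5 (mod 8), (2/85) = -1.
Reciprocity: 5 ≡ 1 and 85 ≡ 1 (mod 4), so (5/85) = +(85/5).
Reduce top mod 5: now compute (0/5).
Top reduces to 0: gcd > 1, so the symbol is 0.

0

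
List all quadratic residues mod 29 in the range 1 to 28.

1, 4, 5, 6, 7, 9, 13, 16, 20, 22, 23, 24, 25, 28

Square k = 1,…,14 (k and 29−k give the same square):
1²=1, 2²=4, 3²=9, 4²=16, 5²=25, 6²≡7, 7²≡20, 8²≡6, 9²≡23, 10²≡13, 11²≡5, 12²≡28, 13²≡24, 14²≡22 (mod 29).
So the quadratic residues mod 29 are {1, 4, 5, 6, 7, 9, 13, 16, 20, 22, 23, 24, 25, 28}.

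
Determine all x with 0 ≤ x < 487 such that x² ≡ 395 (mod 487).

37, 450

Since 487 ≡ 3 (mod 4), a square root of 395 is 395^((487+1)/4) = 395^122 mod 487.
Repeated squaring: 395^2≡185, 395^4≡135, 395^8≡206, 395^16≡67, 395^32≡106, 395^64≡35 (mod 487).
395^122 = 395^(64+32+16+8+2) ≡ 450 (mod 487).
Check: 450² = 202500 ≡ 395 (mod 487). The two roots are 37 and 450.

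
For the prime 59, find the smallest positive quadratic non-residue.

(2/59) = −1, so 2 is the smallest positive non-residue mod 59.

2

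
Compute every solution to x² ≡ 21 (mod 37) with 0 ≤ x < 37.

37 ≡ 1 (mod 4), so we find a root by search.
Trying successive values, 13² = 169 ≡ 21 (mod 37). The other root is 37 − 13 = 24.

13, 24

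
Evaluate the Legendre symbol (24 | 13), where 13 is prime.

-1

Euler's criterion: (24/13) ≡ 11^6 (mod 13).
11^2 ≡ 4 (mod 13)
11^4 ≡ 3 (mod 13)
11^6 = 11^(4+2) ≡ 12 (mod 13).
Result is 12 ≡ −1, so (24/13) = −1.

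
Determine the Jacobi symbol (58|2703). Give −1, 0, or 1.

1

Pull out 2: since 2703 ≡ 7 (mod 8), (2/2703) = +1.
Reciprocity: 29 ≡ 1 and 2703 ≡ 3 (mod 4), so (29/2703) = +(2703/29).
Reduce top mod 29: now compute (6/29).
Pull out 2: since 29 ≡ 5 (mod 8), (2/29) = -1.
Reciprocity: 3 ≡ 3 and 29 ≡ 1 (mod 4), so (3/29) = +(29/3).
Reduce top mod 3: now compute (2/3).
Pull out 2: since 3 ≡ 3 (mod 8), (2/3) = -1.
Reached (1/3) = 1. Collecting the sign flips along the way, the symbol is +1.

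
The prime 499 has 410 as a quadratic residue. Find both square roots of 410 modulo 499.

86, 413

Since 499 ≡ 3 (mod 4), a square root of 410 is 410^((499+1)/4) = 410^125 mod 499.
Repeated squaring: 410^2≡436, 410^4≡476, 410^8≡30, 410^16≡401, 410^32≡123, 410^64≡159 (mod 499).
410^125 = 410^(64+32+16+8+4+1) ≡ 413 (mod 499).
Check: 413² = 170569 ≡ 410 (mod 499). The two roots are 86 and 413.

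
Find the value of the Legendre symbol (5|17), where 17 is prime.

-1

Reciprocity: 5 ≡ 1 and 17 ≡ 1 (mod 4), so (5/17) = +(17/5).
Reduce top mod 5: now compute (2/5).
Pull out 2: since 5 ≡ 5 (mod 8), (2/5) = -1.
Reached (1/5) = 1. Collecting the sign flips along the way, the symbol is -1.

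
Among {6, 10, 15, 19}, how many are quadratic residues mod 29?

(6/29) = +1 → QR.
(10/29) = -1 → non-residue.
(15/29) = -1 → non-residue.
(19/29) = -1 → non-residue.
Total quadratic residues among the 4: 1.

1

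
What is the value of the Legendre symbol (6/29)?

Pull out 2: since 29 ≡ 5 (mod 8), (2/29) = -1.
Reciprocity: 3 ≡ 3 and 29 ≡ 1 (mod 4), so (3/29) = +(29/3).
Reduce top mod 3: now compute (2/3).
Pull out 2: since 3 ≡ 3 (mod 8), (2/3) = -1.
Reached (1/3) = 1. Collecting the sign flips along the way, the symbol is +1.

1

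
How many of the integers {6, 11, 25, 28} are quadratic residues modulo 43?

(6/43) = +1 → QR.
(11/43) = +1 → QR.
(25/43) = +1 → QR.
(28/43) = -1 → non-residue.
Total quadratic residues among the 4: 3.

3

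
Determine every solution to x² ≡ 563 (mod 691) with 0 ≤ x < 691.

174, 517

Since 691 ≡ 3 (mod 4), a square root of 563 is 563^((691+1)/4) = 563^173 mod 691.
Repeated squaring: 563^2≡491, 563^4≡613, 563^8≡556, 563^16≡259, 563^32≡54, 563^64≡152, 563^128≡301 (mod 691).
563^173 = 563^(128+32+8+4+1) ≡ 174 (mod 691).
Check: 174² = 30276 ≡ 563 (mod 691). The two roots are 174 and 517.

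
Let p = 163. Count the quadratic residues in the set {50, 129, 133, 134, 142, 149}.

(50/163) = -1 → non-residue.
(129/163) = -1 → non-residue.
(133/163) = +1 → QR.
(134/163) = +1 → QR.
(142/163) = -1 → non-residue.
(149/163) = -1 → non-residue.
Total quadratic residues among the 6: 2.

2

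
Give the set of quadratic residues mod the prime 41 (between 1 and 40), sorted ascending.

1 2 4 5 8 9 10 16 18 20 21 23 25 31 32 33 36 37 39 40

Square k = 1,…,20 (k and 41−k give the same square):
1²=1, 2²=4, 3²=9, 4²=16, 5²=25, 6²=36, 7²≡8, 8²≡23, 9²≡40, 10²≡18, 11²≡39, 12²≡21, 13²≡5, 14²≡32, 15²≡20, 16²≡10, 17²≡2, 18²≡37, 19²≡33, 20²≡31 (mod 41).
So the quadratic residues mod 41 are {1, 2, 4, 5, 8, 9, 10, 16, 18, 20, 21, 23, 25, 31, 32, 33, 36, 37, 39, 40}.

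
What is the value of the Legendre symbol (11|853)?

-1

Reciprocity: 11 ≡ 3 and 853 ≡ 1 (mod 4), so (11/853) = +(853/11).
Reduce top mod 11: now compute (6/11).
Pull out 2: since 11 ≡ 3 (mod 8), (2/11) = -1.
Reciprocity: 3 ≡ 3 and 11 ≡ 3 (mod 4), so (3/11) = −(11/3).
Reduce top mod 3: now compute (2/3).
Pull out 2: since 3 ≡ 3 (mod 8), (2/3) = -1.
Reached (1/3) = 1. Collecting the sign flips along the way, the symbol is -1.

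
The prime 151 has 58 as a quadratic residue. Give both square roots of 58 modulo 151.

Since 151 ≡ 3 (mod 4), a square root of 58 is 58^((151+1)/4) = 58^38 mod 151.
Repeated squaring: 58^2≡42, 58^4≡103, 58^8≡39, 58^16≡11, 58^32≡121 (mod 151).
58^38 = 58^(32+4+2) ≡ 80 (mod 151).
Check: 80² = 6400 ≡ 58 (mod 151). The two roots are 71 and 80.

71, 80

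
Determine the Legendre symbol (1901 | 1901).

0

First reduce: 1901 ≡ 0 (mod 1901).
Top reduces to 0: gcd > 1, so the symbol is 0.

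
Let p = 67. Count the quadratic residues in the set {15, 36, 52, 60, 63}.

(15/67) = +1 → QR.
(36/67) = +1 → QR.
(52/67) = -1 → non-residue.
(60/67) = +1 → QR.
(63/67) = -1 → non-residue.
Total quadratic residues among the 5: 3.

3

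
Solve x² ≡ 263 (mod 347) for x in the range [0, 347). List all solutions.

Since 347 ≡ 3 (mod 4), a square root of 263 is 263^((347+1)/4) = 263^87 mod 347.
Repeated squaring: 263^2≡116, 263^4≡270, 263^8≡30, 263^16≡206, 263^32≡102, 263^64≡341 (mod 347).
263^87 = 263^(64+16+4+2+1) ≡ 144 (mod 347).
Check: 144² = 20736 ≡ 263 (mod 347). The two roots are 144 and 203.

144, 203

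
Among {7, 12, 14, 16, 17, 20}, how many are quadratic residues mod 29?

(7/29) = +1 → QR.
(12/29) = -1 → non-residue.
(14/29) = -1 → non-residue.
(16/29) = +1 → QR.
(17/29) = -1 → non-residue.
(20/29) = +1 → QR.
Total quadratic residues among the 6: 3.

3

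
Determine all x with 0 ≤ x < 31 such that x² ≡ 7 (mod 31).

10, 21

Since 31 ≡ 3 (mod 4), a square root of 7 is 7^((31+1)/4) = 7^8 mod 31.
Repeated squaring: 7^2≡18, 7^4≡14, 7^8≡10 (mod 31).
7^8 = 7^(8) ≡ 10 (mod 31).
Check: 10² = 100 ≡ 7 (mod 31). The two roots are 10 and 21.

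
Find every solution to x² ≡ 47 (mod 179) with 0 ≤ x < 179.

Since 179 ≡ 3 (mod 4), a square root of 47 is 47^((179+1)/4) = 47^45 mod 179.
Repeated squaring: 47^2≡61, 47^4≡141, 47^8≡12, 47^16≡144, 47^32≡151 (mod 179).
47^45 = 47^(32+8+4+1) ≡ 88 (mod 179).
Check: 88² = 7744 ≡ 47 (mod 179). The two roots are 88 and 91.

88, 91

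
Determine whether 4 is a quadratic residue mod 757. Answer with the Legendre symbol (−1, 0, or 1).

Pull out 2^2: since 757 ≡ 5 (mod 8), (2/757) = -1, so (2/757)^2 = +1.
Reached (1/757) = 1. Collecting the sign flips along the way, the symbol is +1.

1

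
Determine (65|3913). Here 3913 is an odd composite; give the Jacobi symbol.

Reciprocity: 65 ≡ 1 and 3913 ≡ 1 (mod 4), so (65/3913) = +(3913/65).
Reduce top mod 65: now compute (13/65).
Reciprocity: 13 ≡ 1 and 65 ≡ 1 (mod 4), so (13/65) = +(65/13).
Reduce top mod 13: now compute (0/13).
Top reduces to 0: gcd > 1, so the symbol is 0.

0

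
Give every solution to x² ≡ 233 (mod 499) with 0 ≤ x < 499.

65, 434

Since 499 ≡ 3 (mod 4), a square root of 233 is 233^((499+1)/4) = 233^125 mod 499.
Repeated squaring: 233^2≡397, 233^4≡424, 233^8≡136, 233^16≡33, 233^32≡91, 233^64≡297 (mod 499).
233^125 = 233^(64+32+16+8+4+1) ≡ 434 (mod 499).
Check: 434² = 188356 ≡ 233 (mod 499). The two roots are 65 and 434.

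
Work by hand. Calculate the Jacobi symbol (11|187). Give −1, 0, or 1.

0

Reciprocity: 11 ≡ 3 and 187 ≡ 3 (mod 4), so (11/187) = −(187/11).
Reduce top mod 11: now compute (0/11).
Top reduces to 0: gcd > 1, so the symbol is 0.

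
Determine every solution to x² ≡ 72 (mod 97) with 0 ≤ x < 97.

97 ≡ 1 (mod 4), so we find a root by search.
Trying successive values, 13² = 169 ≡ 72 (mod 97). The other root is 97 − 13 = 84.

13, 84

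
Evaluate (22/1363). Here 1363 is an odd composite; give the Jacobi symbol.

Pull out 2: since 1363 ≡ 3 (mod 8), (2/1363) = -1.
Reciprocity: 11 ≡ 3 and 1363 ≡ 3 (mod 4), so (11/1363) = −(1363/11).
Reduce top mod 11: now compute (10/11).
Pull out 2: since 11 ≡ 3 (mod 8), (2/11) = -1.
Reciprocity: 5 ≡ 1 and 11 ≡ 3 (mod 4), so (5/11) = +(11/5).
Reduce top mod 5: now compute (1/5).
Reached (1/5) = 1. Collecting the sign flips along the way, the symbol is -1.

-1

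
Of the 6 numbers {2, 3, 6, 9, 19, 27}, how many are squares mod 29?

(2/29) = -1 → non-residue.
(3/29) = -1 → non-residue.
(6/29) = +1 → QR.
(9/29) = +1 → QR.
(19/29) = -1 → non-residue.
(27/29) = -1 → non-residue.
Total quadratic residues among the 6: 2.

2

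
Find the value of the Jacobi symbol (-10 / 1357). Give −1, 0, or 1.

First reduce: -10 ≡ 1347 (mod 1357).
Reciprocity: 1347 ≡ 3 and 1357 ≡ 1 (mod 4), so (1347/1357) = +(1357/1347).
Reduce top mod 1347: now compute (10/1347).
Pull out 2: since 1347 ≡ 3 (mod 8), (2/1347) = -1.
Reciprocity: 5 ≡ 1 and 1347 ≡ 3 (mod 4), so (5/1347) = +(1347/5).
Reduce top mod 5: now compute (2/5).
Pull out 2: since 5 ≡ 5 (mod 8), (2/5) = -1.
Reached (1/5) = 1. Collecting the sign flips along the way, the symbol is +1.

1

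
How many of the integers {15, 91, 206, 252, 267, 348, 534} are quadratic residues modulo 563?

3

(15/563) = -1 → non-residue.
(91/563) = +1 → QR.
(206/563) = -1 → non-residue.
(252/563) = +1 → QR.
(267/563) = -1 → non-residue.
(348/563) = -1 → non-residue.
(534/563) = +1 → QR.
Total quadratic residues among the 7: 3.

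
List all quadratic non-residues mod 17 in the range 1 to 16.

3 5 6 7 10 11 12 14

Square k = 1,…,8 (k and 17−k give the same square):
1²=1, 2²=4, 3²=9, 4²=16, 5²≡8, 6²≡2, 7²≡15, 8²≡13 (mod 17).
The residues are {1, 2, 4, 8, 9, 13, 15, 16}; the non-residues are the remaining 8 nonzero classes.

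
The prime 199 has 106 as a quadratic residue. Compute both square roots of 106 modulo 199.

92, 107

Since 199 ≡ 3 (mod 4), a square root of 106 is 106^((199+1)/4) = 106^50 mod 199.
Repeated squaring: 106^2≡92, 106^4≡106, 106^8≡92, 106^16≡106, 106^32≡92 (mod 199).
106^50 = 106^(32+16+2) ≡ 92 (mod 199).
Check: 92² = 8464 ≡ 106 (mod 199). The two roots are 92 and 107.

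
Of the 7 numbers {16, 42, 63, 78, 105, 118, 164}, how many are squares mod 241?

3

(16/241) = +1 → QR.
(42/241) = -1 → non-residue.
(63/241) = -1 → non-residue.
(78/241) = -1 → non-residue.
(105/241) = -1 → non-residue.
(118/241) = +1 → QR.
(164/241) = +1 → QR.
Total quadratic residues among the 7: 3.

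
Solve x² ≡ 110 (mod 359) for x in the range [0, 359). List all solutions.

175, 184

Since 359 ≡ 3 (mod 4), a square root of 110 is 110^((359+1)/4) = 110^90 mod 359.
Repeated squaring: 110^2≡253, 110^4≡107, 110^8≡320, 110^16≡85, 110^32≡45, 110^64≡230 (mod 359).
110^90 = 110^(64+16+8+2) ≡ 184 (mod 359).
Check: 184² = 33856 ≡ 110 (mod 359). The two roots are 175 and 184.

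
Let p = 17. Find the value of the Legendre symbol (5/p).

-1

Reciprocity: 5 ≡ 1 and 17 ≡ 1 (mod 4), so (5/17) = +(17/5).
Reduce top mod 5: now compute (2/5).
Pull out 2: since 5 ≡ 5 (mod 8), (2/5) = -1.
Reached (1/5) = 1. Collecting the sign flips along the way, the symbol is -1.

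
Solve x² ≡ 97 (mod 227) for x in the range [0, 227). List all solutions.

18, 209

Since 227 ≡ 3 (mod 4), a square root of 97 is 97^((227+1)/4) = 97^57 mod 227.
Repeated squaring: 97^2≡102, 97^4≡189, 97^8≡82, 97^16≡141, 97^32≡132 (mod 227).
97^57 = 97^(32+16+8+1) ≡ 209 (mod 227).
Check: 209² = 43681 ≡ 97 (mod 227). The two roots are 18 and 209.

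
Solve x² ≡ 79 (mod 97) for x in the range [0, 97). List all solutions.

97 ≡ 1 (mod 4), so we find a root by search.
Trying successive values, 46² = 2116 ≡ 79 (mod 97). The other root is 97 − 46 = 51.

46, 51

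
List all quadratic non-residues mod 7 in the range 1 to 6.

3, 5, 6

Square k = 1,…,3 (k and 7−k give the same square):
1²=1, 2²=4, 3²≡2 (mod 7).
The residues are {1, 2, 4}; the non-residues are the remaining 3 nonzero classes.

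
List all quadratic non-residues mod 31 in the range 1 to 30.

Square k = 1,…,15 (k and 31−k give the same square):
1²=1, 2²=4, 3²=9, 4²=16, 5²=25, 6²≡5, 7²≡18, 8²≡2, 9²≡19, 10²≡7, 11²≡28, 12²≡20, 13²≡14, 14²≡10, 15²≡8 (mod 31).
The residues are {1, 2, 4, 5, 7, 8, 9, 10, 14, 16, 18, 19, 20, 25, 28}; the non-residues are the remaining 15 nonzero classes.

3,6,11,12,13,15,17,21,22,23,24,26,27,29,30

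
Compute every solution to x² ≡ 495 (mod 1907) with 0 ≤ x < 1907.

Since 1907 ≡ 3 (mod 4), a square root of 495 is 495^((1907+1)/4) = 495^477 mod 1907.
Repeated squaring: 495^2≡929, 495^4≡1077, 495^8≡473, 495^16≡610, 495^32≡235, 495^64≡1829, 495^128≡363, 495^256≡186 (mod 1907).
495^477 = 495^(256+128+64+16+8+4+1) ≡ 1679 (mod 1907).
Check: 1679² = 2819041 ≡ 495 (mod 1907). The two roots are 228 and 1679.

228, 1679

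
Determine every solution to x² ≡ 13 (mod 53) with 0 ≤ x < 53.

15, 38

53 ≡ 1 (mod 4), so we find a root by search.
Trying successive values, 15² = 225 ≡ 13 (mod 53). The other root is 53 − 15 = 38.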